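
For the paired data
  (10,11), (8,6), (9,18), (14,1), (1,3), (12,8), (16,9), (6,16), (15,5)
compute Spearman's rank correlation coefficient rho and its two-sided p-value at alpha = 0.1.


Step 1: Rank x and y separately (midranks; no ties here).
rank(x): 10->5, 8->3, 9->4, 14->7, 1->1, 12->6, 16->9, 6->2, 15->8
rank(y): 11->7, 6->4, 18->9, 1->1, 3->2, 8->5, 9->6, 16->8, 5->3
Step 2: d_i = R_x(i) - R_y(i); compute d_i^2.
  (5-7)^2=4, (3-4)^2=1, (4-9)^2=25, (7-1)^2=36, (1-2)^2=1, (6-5)^2=1, (9-6)^2=9, (2-8)^2=36, (8-3)^2=25
sum(d^2) = 138.
Step 3: rho = 1 - 6*138 / (9*(9^2 - 1)) = 1 - 828/720 = -0.150000.
Step 4: Under H0, t = rho * sqrt((n-2)/(1-rho^2)) = -0.4014 ~ t(7).
Step 5: Two-sided p-value from the t-distribution with 7 df = 0.700094.
Step 6: alpha = 0.1. fail to reject H0.

rho = -0.1500, p = 0.700094, fail to reject H0 at alpha = 0.1.


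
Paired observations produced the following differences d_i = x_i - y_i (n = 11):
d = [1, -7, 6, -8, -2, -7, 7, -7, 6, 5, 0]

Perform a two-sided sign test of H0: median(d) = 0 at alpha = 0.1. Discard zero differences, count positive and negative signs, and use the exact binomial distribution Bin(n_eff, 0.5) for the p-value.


Step 1: Discard zero differences. Original n = 11; n_eff = number of nonzero differences = 10.
Nonzero differences (with sign): +1, -7, +6, -8, -2, -7, +7, -7, +6, +5
Step 2: Count signs: positive = 5, negative = 5.
Step 3: Under H0: P(positive) = 0.5, so the number of positives S ~ Bin(10, 0.5).
Step 4: Two-sided exact p-value = sum of Bin(10,0.5) probabilities at or below the observed probability = 1.000000.
Step 5: alpha = 0.1. fail to reject H0.

n_eff = 10, pos = 5, neg = 5, p = 1.000000, fail to reject H0.


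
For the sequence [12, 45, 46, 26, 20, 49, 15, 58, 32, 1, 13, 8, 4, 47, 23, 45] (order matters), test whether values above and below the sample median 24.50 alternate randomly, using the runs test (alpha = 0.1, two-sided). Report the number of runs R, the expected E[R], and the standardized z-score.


Step 1: Compute median = 24.50; label A = above, B = below.
Labels in order: BAAABABAABBBBABA  (n_A = 8, n_B = 8)
Step 2: Count runs R = 10.
Step 3: Under H0 (random ordering), E[R] = 2*n_A*n_B/(n_A+n_B) + 1 = 2*8*8/16 + 1 = 9.0000.
        Var[R] = 2*n_A*n_B*(2*n_A*n_B - n_A - n_B) / ((n_A+n_B)^2 * (n_A+n_B-1)) = 14336/3840 = 3.7333.
        SD[R] = 1.9322.
Step 4: Continuity-corrected z = (R - 0.5 - E[R]) / SD[R] = (10 - 0.5 - 9.0000) / 1.9322 = 0.2588.
Step 5: Two-sided p-value via normal approximation = 2*(1 - Phi(|z|)) = 0.795809.
Step 6: alpha = 0.1. fail to reject H0.

R = 10, z = 0.2588, p = 0.795809, fail to reject H0.


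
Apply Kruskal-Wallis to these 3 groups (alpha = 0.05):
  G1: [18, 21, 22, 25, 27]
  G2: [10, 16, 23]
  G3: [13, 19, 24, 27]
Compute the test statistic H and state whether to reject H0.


Step 1: Combine all N = 12 observations and assign midranks.
sorted (value, group, rank): (10,G2,1), (13,G3,2), (16,G2,3), (18,G1,4), (19,G3,5), (21,G1,6), (22,G1,7), (23,G2,8), (24,G3,9), (25,G1,10), (27,G1,11.5), (27,G3,11.5)
Step 2: Sum ranks within each group.
R_1 = 38.5 (n_1 = 5)
R_2 = 12 (n_2 = 3)
R_3 = 27.5 (n_3 = 4)
Step 3: H = 12/(N(N+1)) * sum(R_i^2/n_i) - 3(N+1)
     = 12/(12*13) * (38.5^2/5 + 12^2/3 + 27.5^2/4) - 3*13
     = 0.076923 * 533.513 - 39
     = 2.039423.
Step 4: Ties present; correction factor C = 1 - 6/(12^3 - 12) = 0.996503. Corrected H = 2.039423 / 0.996503 = 2.046579.
Step 5: Under H0, H ~ chi^2(2); p-value = 0.359411.
Step 6: alpha = 0.05. fail to reject H0.

H = 2.0466, df = 2, p = 0.359411, fail to reject H0.


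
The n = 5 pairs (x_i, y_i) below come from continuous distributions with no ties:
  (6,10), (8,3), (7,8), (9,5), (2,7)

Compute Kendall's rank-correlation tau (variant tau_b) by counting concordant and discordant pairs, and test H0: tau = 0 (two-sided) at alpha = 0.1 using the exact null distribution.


Step 1: Enumerate the 10 unordered pairs (i,j) with i<j and classify each by sign(x_j-x_i) * sign(y_j-y_i).
  (1,2):dx=+2,dy=-7->D; (1,3):dx=+1,dy=-2->D; (1,4):dx=+3,dy=-5->D; (1,5):dx=-4,dy=-3->C
  (2,3):dx=-1,dy=+5->D; (2,4):dx=+1,dy=+2->C; (2,5):dx=-6,dy=+4->D; (3,4):dx=+2,dy=-3->D
  (3,5):dx=-5,dy=-1->C; (4,5):dx=-7,dy=+2->D
Step 2: C = 3, D = 7, total pairs = 10.
Step 3: tau = (C - D)/(n(n-1)/2) = (3 - 7)/10 = -0.400000.
Step 4: Exact two-sided p-value (enumerate n! = 120 permutations of y under H0): p = 0.483333.
Step 5: alpha = 0.1. fail to reject H0.

tau_b = -0.4000 (C=3, D=7), p = 0.483333, fail to reject H0.


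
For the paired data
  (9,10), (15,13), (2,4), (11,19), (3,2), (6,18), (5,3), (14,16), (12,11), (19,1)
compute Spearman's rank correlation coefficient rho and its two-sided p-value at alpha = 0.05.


Step 1: Rank x and y separately (midranks; no ties here).
rank(x): 9->5, 15->9, 2->1, 11->6, 3->2, 6->4, 5->3, 14->8, 12->7, 19->10
rank(y): 10->5, 13->7, 4->4, 19->10, 2->2, 18->9, 3->3, 16->8, 11->6, 1->1
Step 2: d_i = R_x(i) - R_y(i); compute d_i^2.
  (5-5)^2=0, (9-7)^2=4, (1-4)^2=9, (6-10)^2=16, (2-2)^2=0, (4-9)^2=25, (3-3)^2=0, (8-8)^2=0, (7-6)^2=1, (10-1)^2=81
sum(d^2) = 136.
Step 3: rho = 1 - 6*136 / (10*(10^2 - 1)) = 1 - 816/990 = 0.175758.
Step 4: Under H0, t = rho * sqrt((n-2)/(1-rho^2)) = 0.5050 ~ t(8).
Step 5: Two-sided p-value from the t-distribution with 8 df = 0.627188.
Step 6: alpha = 0.05. fail to reject H0.

rho = 0.1758, p = 0.627188, fail to reject H0 at alpha = 0.05.


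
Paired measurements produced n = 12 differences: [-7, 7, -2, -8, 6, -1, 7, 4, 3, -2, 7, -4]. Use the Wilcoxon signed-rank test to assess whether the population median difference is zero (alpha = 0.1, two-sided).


Step 1: Drop any zero differences (none here) and take |d_i|.
|d| = [7, 7, 2, 8, 6, 1, 7, 4, 3, 2, 7, 4]
Step 2: Midrank |d_i| (ties get averaged ranks).
ranks: |7|->9.5, |7|->9.5, |2|->2.5, |8|->12, |6|->7, |1|->1, |7|->9.5, |4|->5.5, |3|->4, |2|->2.5, |7|->9.5, |4|->5.5
Step 3: Attach original signs; sum ranks with positive sign and with negative sign.
W+ = 9.5 + 7 + 9.5 + 5.5 + 4 + 9.5 = 45
W- = 9.5 + 2.5 + 12 + 1 + 2.5 + 5.5 = 33
(Check: W+ + W- = 78 should equal n(n+1)/2 = 78.)
Step 4: Test statistic W = min(W+, W-) = 33.
Step 5: Ties in |d|, so use the tie-corrected normal approximation.
        E[W] = n(n+1)/4 = 12*13/4 = 39.
        Tie groups: |d|=2 (t=2), |d|=4 (t=2), |d|=7 (t=4); sum(t^3 - t) = 72.
        Var[W] = n(n+1)(2n+1)/24 - sum(t^3-t)/48 = 3900/24 - 72/48 = 161.
        z = (W - E[W]) / sqrt(Var[W]) = (33 - 39) / 12.6886 = -0.4729.
        Two-sided p = 2*Phi(z) = 0.636309.
Step 6: alpha = 0.1. fail to reject H0.

W+ = 45, W- = 33, W = min = 33, p = 0.636309, fail to reject H0.


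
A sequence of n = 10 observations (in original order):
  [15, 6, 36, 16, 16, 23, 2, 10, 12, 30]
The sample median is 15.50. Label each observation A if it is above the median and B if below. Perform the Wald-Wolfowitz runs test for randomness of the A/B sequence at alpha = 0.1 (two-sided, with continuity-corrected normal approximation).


Step 1: Compute median = 15.50; label A = above, B = below.
Labels in order: BBAAAABBBA  (n_A = 5, n_B = 5)
Step 2: Count runs R = 4.
Step 3: Under H0 (random ordering), E[R] = 2*n_A*n_B/(n_A+n_B) + 1 = 2*5*5/10 + 1 = 6.0000.
        Var[R] = 2*n_A*n_B*(2*n_A*n_B - n_A - n_B) / ((n_A+n_B)^2 * (n_A+n_B-1)) = 2000/900 = 2.2222.
        SD[R] = 1.4907.
Step 4: Continuity-corrected z = (R + 0.5 - E[R]) / SD[R] = (4 + 0.5 - 6.0000) / 1.4907 = -1.0062.
Step 5: Two-sided p-value via normal approximation = 2*(1 - Phi(|z|)) = 0.314305.
Step 6: alpha = 0.1. fail to reject H0.

R = 4, z = -1.0062, p = 0.314305, fail to reject H0.


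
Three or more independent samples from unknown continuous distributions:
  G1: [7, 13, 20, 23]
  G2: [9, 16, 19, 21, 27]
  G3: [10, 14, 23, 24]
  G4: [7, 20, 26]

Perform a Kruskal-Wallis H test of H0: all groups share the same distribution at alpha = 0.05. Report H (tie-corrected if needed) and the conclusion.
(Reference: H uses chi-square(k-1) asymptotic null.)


Step 1: Combine all N = 16 observations and assign midranks.
sorted (value, group, rank): (7,G1,1.5), (7,G4,1.5), (9,G2,3), (10,G3,4), (13,G1,5), (14,G3,6), (16,G2,7), (19,G2,8), (20,G1,9.5), (20,G4,9.5), (21,G2,11), (23,G1,12.5), (23,G3,12.5), (24,G3,14), (26,G4,15), (27,G2,16)
Step 2: Sum ranks within each group.
R_1 = 28.5 (n_1 = 4)
R_2 = 45 (n_2 = 5)
R_3 = 36.5 (n_3 = 4)
R_4 = 26 (n_4 = 3)
Step 3: H = 12/(N(N+1)) * sum(R_i^2/n_i) - 3(N+1)
     = 12/(16*17) * (28.5^2/4 + 45^2/5 + 36.5^2/4 + 26^2/3) - 3*17
     = 0.044118 * 1166.46 - 51
     = 0.461397.
Step 4: Ties present; correction factor C = 1 - 18/(16^3 - 16) = 0.995588. Corrected H = 0.461397 / 0.995588 = 0.463442.
Step 5: Under H0, H ~ chi^2(3); p-value = 0.926846.
Step 6: alpha = 0.05. fail to reject H0.

H = 0.4634, df = 3, p = 0.926846, fail to reject H0.


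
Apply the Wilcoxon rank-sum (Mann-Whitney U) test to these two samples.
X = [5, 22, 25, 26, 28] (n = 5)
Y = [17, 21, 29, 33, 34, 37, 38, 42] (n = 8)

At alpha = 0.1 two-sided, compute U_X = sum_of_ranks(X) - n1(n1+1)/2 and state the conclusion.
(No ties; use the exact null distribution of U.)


Step 1: Combine and sort all 13 observations; assign midranks.
sorted (value, group): (5,X), (17,Y), (21,Y), (22,X), (25,X), (26,X), (28,X), (29,Y), (33,Y), (34,Y), (37,Y), (38,Y), (42,Y)
ranks: 5->1, 17->2, 21->3, 22->4, 25->5, 26->6, 28->7, 29->8, 33->9, 34->10, 37->11, 38->12, 42->13
Step 2: Rank sum for X: R1 = 1 + 4 + 5 + 6 + 7 = 23.
Step 3: U_X = R1 - n1(n1+1)/2 = 23 - 5*6/2 = 23 - 15 = 8.
       U_Y = n1*n2 - U_X = 40 - 8 = 32.
Step 4: No ties, so the exact null distribution of U (based on enumerating the C(13,5) = 1287 equally likely rank assignments) gives the two-sided p-value.
Step 5: p-value = 0.093240; compare to alpha = 0.1. reject H0.

U_X = 8, p = 0.093240, reject H0 at alpha = 0.1.


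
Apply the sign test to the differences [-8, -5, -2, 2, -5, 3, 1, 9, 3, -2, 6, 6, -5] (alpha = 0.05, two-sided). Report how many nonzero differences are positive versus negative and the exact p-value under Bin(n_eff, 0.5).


Step 1: Discard zero differences. Original n = 13; n_eff = number of nonzero differences = 13.
Nonzero differences (with sign): -8, -5, -2, +2, -5, +3, +1, +9, +3, -2, +6, +6, -5
Step 2: Count signs: positive = 7, negative = 6.
Step 3: Under H0: P(positive) = 0.5, so the number of positives S ~ Bin(13, 0.5).
Step 4: Two-sided exact p-value = sum of Bin(13,0.5) probabilities at or below the observed probability = 1.000000.
Step 5: alpha = 0.05. fail to reject H0.

n_eff = 13, pos = 7, neg = 6, p = 1.000000, fail to reject H0.


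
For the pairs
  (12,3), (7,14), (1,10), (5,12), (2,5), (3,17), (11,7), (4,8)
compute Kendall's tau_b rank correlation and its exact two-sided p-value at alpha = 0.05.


Step 1: Enumerate the 28 unordered pairs (i,j) with i<j and classify each by sign(x_j-x_i) * sign(y_j-y_i).
  (1,2):dx=-5,dy=+11->D; (1,3):dx=-11,dy=+7->D; (1,4):dx=-7,dy=+9->D; (1,5):dx=-10,dy=+2->D
  (1,6):dx=-9,dy=+14->D; (1,7):dx=-1,dy=+4->D; (1,8):dx=-8,dy=+5->D; (2,3):dx=-6,dy=-4->C
  (2,4):dx=-2,dy=-2->C; (2,5):dx=-5,dy=-9->C; (2,6):dx=-4,dy=+3->D; (2,7):dx=+4,dy=-7->D
  (2,8):dx=-3,dy=-6->C; (3,4):dx=+4,dy=+2->C; (3,5):dx=+1,dy=-5->D; (3,6):dx=+2,dy=+7->C
  (3,7):dx=+10,dy=-3->D; (3,8):dx=+3,dy=-2->D; (4,5):dx=-3,dy=-7->C; (4,6):dx=-2,dy=+5->D
  (4,7):dx=+6,dy=-5->D; (4,8):dx=-1,dy=-4->C; (5,6):dx=+1,dy=+12->C; (5,7):dx=+9,dy=+2->C
  (5,8):dx=+2,dy=+3->C; (6,7):dx=+8,dy=-10->D; (6,8):dx=+1,dy=-9->D; (7,8):dx=-7,dy=+1->D
Step 2: C = 11, D = 17, total pairs = 28.
Step 3: tau = (C - D)/(n(n-1)/2) = (11 - 17)/28 = -0.214286.
Step 4: Exact two-sided p-value (enumerate n! = 40320 permutations of y under H0): p = 0.548413.
Step 5: alpha = 0.05. fail to reject H0.

tau_b = -0.2143 (C=11, D=17), p = 0.548413, fail to reject H0.


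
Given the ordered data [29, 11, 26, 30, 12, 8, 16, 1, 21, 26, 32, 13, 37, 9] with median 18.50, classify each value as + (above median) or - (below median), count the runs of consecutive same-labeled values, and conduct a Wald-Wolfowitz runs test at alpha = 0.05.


Step 1: Compute median = 18.50; label A = above, B = below.
Labels in order: ABAABBBBAAABAB  (n_A = 7, n_B = 7)
Step 2: Count runs R = 8.
Step 3: Under H0 (random ordering), E[R] = 2*n_A*n_B/(n_A+n_B) + 1 = 2*7*7/14 + 1 = 8.0000.
        Var[R] = 2*n_A*n_B*(2*n_A*n_B - n_A - n_B) / ((n_A+n_B)^2 * (n_A+n_B-1)) = 8232/2548 = 3.2308.
        SD[R] = 1.7974.
Step 4: R = E[R], so z = 0 with no continuity correction.
Step 5: Two-sided p-value via normal approximation = 2*(1 - Phi(|z|)) = 1.000000.
Step 6: alpha = 0.05. fail to reject H0.

R = 8, z = 0.0000, p = 1.000000, fail to reject H0.


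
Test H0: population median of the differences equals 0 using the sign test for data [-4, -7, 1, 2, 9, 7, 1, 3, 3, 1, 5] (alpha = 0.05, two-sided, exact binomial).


Step 1: Discard zero differences. Original n = 11; n_eff = number of nonzero differences = 11.
Nonzero differences (with sign): -4, -7, +1, +2, +9, +7, +1, +3, +3, +1, +5
Step 2: Count signs: positive = 9, negative = 2.
Step 3: Under H0: P(positive) = 0.5, so the number of positives S ~ Bin(11, 0.5).
Step 4: Two-sided exact p-value = sum of Bin(11,0.5) probabilities at or below the observed probability = 0.065430.
Step 5: alpha = 0.05. fail to reject H0.

n_eff = 11, pos = 9, neg = 2, p = 0.065430, fail to reject H0.


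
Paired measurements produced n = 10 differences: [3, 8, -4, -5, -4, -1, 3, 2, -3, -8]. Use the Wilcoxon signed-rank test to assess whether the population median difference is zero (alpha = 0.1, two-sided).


Step 1: Drop any zero differences (none here) and take |d_i|.
|d| = [3, 8, 4, 5, 4, 1, 3, 2, 3, 8]
Step 2: Midrank |d_i| (ties get averaged ranks).
ranks: |3|->4, |8|->9.5, |4|->6.5, |5|->8, |4|->6.5, |1|->1, |3|->4, |2|->2, |3|->4, |8|->9.5
Step 3: Attach original signs; sum ranks with positive sign and with negative sign.
W+ = 4 + 9.5 + 4 + 2 = 19.5
W- = 6.5 + 8 + 6.5 + 1 + 4 + 9.5 = 35.5
(Check: W+ + W- = 55 should equal n(n+1)/2 = 55.)
Step 4: Test statistic W = min(W+, W-) = 19.5.
Step 5: Ties in |d|, so use the tie-corrected normal approximation.
        E[W] = n(n+1)/4 = 10*11/4 = 27.5.
        Tie groups: |d|=3 (t=3), |d|=4 (t=2), |d|=8 (t=2); sum(t^3 - t) = 36.
        Var[W] = n(n+1)(2n+1)/24 - sum(t^3-t)/48 = 2310/24 - 36/48 = 95.5.
        z = (W - E[W]) / sqrt(Var[W]) = (19.5 - 27.5) / 9.7724 = -0.8186.
        Two-sided p = 2*Phi(z) = 0.412997.
Step 6: alpha = 0.1. fail to reject H0.

W+ = 19.5, W- = 35.5, W = min = 19.5, p = 0.412997, fail to reject H0.


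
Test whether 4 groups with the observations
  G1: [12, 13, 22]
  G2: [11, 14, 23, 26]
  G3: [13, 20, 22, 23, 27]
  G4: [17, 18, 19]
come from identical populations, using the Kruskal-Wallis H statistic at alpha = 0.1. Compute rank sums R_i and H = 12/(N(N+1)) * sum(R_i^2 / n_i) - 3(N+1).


Step 1: Combine all N = 15 observations and assign midranks.
sorted (value, group, rank): (11,G2,1), (12,G1,2), (13,G1,3.5), (13,G3,3.5), (14,G2,5), (17,G4,6), (18,G4,7), (19,G4,8), (20,G3,9), (22,G1,10.5), (22,G3,10.5), (23,G2,12.5), (23,G3,12.5), (26,G2,14), (27,G3,15)
Step 2: Sum ranks within each group.
R_1 = 16 (n_1 = 3)
R_2 = 32.5 (n_2 = 4)
R_3 = 50.5 (n_3 = 5)
R_4 = 21 (n_4 = 3)
Step 3: H = 12/(N(N+1)) * sum(R_i^2/n_i) - 3(N+1)
     = 12/(15*16) * (16^2/3 + 32.5^2/4 + 50.5^2/5 + 21^2/3) - 3*16
     = 0.050000 * 1006.45 - 48
     = 2.322292.
Step 4: Ties present; correction factor C = 1 - 18/(15^3 - 15) = 0.994643. Corrected H = 2.322292 / 0.994643 = 2.334800.
Step 5: Under H0, H ~ chi^2(3); p-value = 0.505887.
Step 6: alpha = 0.1. fail to reject H0.

H = 2.3348, df = 3, p = 0.505887, fail to reject H0.


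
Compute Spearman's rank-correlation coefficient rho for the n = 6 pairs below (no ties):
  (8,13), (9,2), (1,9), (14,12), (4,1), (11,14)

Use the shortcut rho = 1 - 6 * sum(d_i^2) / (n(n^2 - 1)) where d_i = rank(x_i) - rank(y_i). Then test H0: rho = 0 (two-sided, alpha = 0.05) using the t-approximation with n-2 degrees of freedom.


Step 1: Rank x and y separately (midranks; no ties here).
rank(x): 8->3, 9->4, 1->1, 14->6, 4->2, 11->5
rank(y): 13->5, 2->2, 9->3, 12->4, 1->1, 14->6
Step 2: d_i = R_x(i) - R_y(i); compute d_i^2.
  (3-5)^2=4, (4-2)^2=4, (1-3)^2=4, (6-4)^2=4, (2-1)^2=1, (5-6)^2=1
sum(d^2) = 18.
Step 3: rho = 1 - 6*18 / (6*(6^2 - 1)) = 1 - 108/210 = 0.485714.
Step 4: Under H0, t = rho * sqrt((n-2)/(1-rho^2)) = 1.1113 ~ t(4).
Step 5: Two-sided p-value from the t-distribution with 4 df = 0.328723.
Step 6: alpha = 0.05. fail to reject H0.

rho = 0.4857, p = 0.328723, fail to reject H0 at alpha = 0.05.


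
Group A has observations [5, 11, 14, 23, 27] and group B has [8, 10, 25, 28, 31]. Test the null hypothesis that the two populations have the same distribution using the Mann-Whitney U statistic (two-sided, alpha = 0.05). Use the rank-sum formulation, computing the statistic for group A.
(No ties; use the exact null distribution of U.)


Step 1: Combine and sort all 10 observations; assign midranks.
sorted (value, group): (5,X), (8,Y), (10,Y), (11,X), (14,X), (23,X), (25,Y), (27,X), (28,Y), (31,Y)
ranks: 5->1, 8->2, 10->3, 11->4, 14->5, 23->6, 25->7, 27->8, 28->9, 31->10
Step 2: Rank sum for X: R1 = 1 + 4 + 5 + 6 + 8 = 24.
Step 3: U_X = R1 - n1(n1+1)/2 = 24 - 5*6/2 = 24 - 15 = 9.
       U_Y = n1*n2 - U_X = 25 - 9 = 16.
Step 4: No ties, so the exact null distribution of U (based on enumerating the C(10,5) = 252 equally likely rank assignments) gives the two-sided p-value.
Step 5: p-value = 0.547619; compare to alpha = 0.05. fail to reject H0.

U_X = 9, p = 0.547619, fail to reject H0 at alpha = 0.05.


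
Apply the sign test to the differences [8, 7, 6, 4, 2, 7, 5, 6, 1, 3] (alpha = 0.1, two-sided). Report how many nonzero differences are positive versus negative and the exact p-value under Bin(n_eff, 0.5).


Step 1: Discard zero differences. Original n = 10; n_eff = number of nonzero differences = 10.
Nonzero differences (with sign): +8, +7, +6, +4, +2, +7, +5, +6, +1, +3
Step 2: Count signs: positive = 10, negative = 0.
Step 3: Under H0: P(positive) = 0.5, so the number of positives S ~ Bin(10, 0.5).
Step 4: Two-sided exact p-value = sum of Bin(10,0.5) probabilities at or below the observed probability = 0.001953.
Step 5: alpha = 0.1. reject H0.

n_eff = 10, pos = 10, neg = 0, p = 0.001953, reject H0.


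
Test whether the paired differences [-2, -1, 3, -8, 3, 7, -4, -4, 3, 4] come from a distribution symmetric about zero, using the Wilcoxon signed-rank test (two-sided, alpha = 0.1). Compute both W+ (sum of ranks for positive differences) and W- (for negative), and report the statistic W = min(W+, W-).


Step 1: Drop any zero differences (none here) and take |d_i|.
|d| = [2, 1, 3, 8, 3, 7, 4, 4, 3, 4]
Step 2: Midrank |d_i| (ties get averaged ranks).
ranks: |2|->2, |1|->1, |3|->4, |8|->10, |3|->4, |7|->9, |4|->7, |4|->7, |3|->4, |4|->7
Step 3: Attach original signs; sum ranks with positive sign and with negative sign.
W+ = 4 + 4 + 9 + 4 + 7 = 28
W- = 2 + 1 + 10 + 7 + 7 = 27
(Check: W+ + W- = 55 should equal n(n+1)/2 = 55.)
Step 4: Test statistic W = min(W+, W-) = 27.
Step 5: Ties in |d|, so use the tie-corrected normal approximation.
        E[W] = n(n+1)/4 = 10*11/4 = 27.5.
        Tie groups: |d|=3 (t=3), |d|=4 (t=3); sum(t^3 - t) = 48.
        Var[W] = n(n+1)(2n+1)/24 - sum(t^3-t)/48 = 2310/24 - 48/48 = 95.25.
        z = (W - E[W]) / sqrt(Var[W]) = (27 - 27.5) / 9.7596 = -0.0512.
        Two-sided p = 2*Phi(z) = 0.959141.
Step 6: alpha = 0.1. fail to reject H0.

W+ = 28, W- = 27, W = min = 27, p = 0.959141, fail to reject H0.


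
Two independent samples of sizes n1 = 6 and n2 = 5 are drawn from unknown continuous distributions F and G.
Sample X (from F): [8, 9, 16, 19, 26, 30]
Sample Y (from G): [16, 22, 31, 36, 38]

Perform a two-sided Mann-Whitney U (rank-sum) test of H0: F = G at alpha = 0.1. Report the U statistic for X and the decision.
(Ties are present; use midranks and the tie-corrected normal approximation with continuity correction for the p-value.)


Step 1: Combine and sort all 11 observations; assign midranks.
sorted (value, group): (8,X), (9,X), (16,X), (16,Y), (19,X), (22,Y), (26,X), (30,X), (31,Y), (36,Y), (38,Y)
ranks: 8->1, 9->2, 16->3.5, 16->3.5, 19->5, 22->6, 26->7, 30->8, 31->9, 36->10, 38->11
Step 2: Rank sum for X: R1 = 1 + 2 + 3.5 + 5 + 7 + 8 = 26.5.
Step 3: U_X = R1 - n1(n1+1)/2 = 26.5 - 6*7/2 = 26.5 - 21 = 5.5.
       U_Y = n1*n2 - U_X = 30 - 5.5 = 24.5.
Step 4: Ties are present, so use the tie-corrected normal approximation (with continuity correction) for the p-value.
Step 5: p-value = 0.099576; compare to alpha = 0.1. reject H0.

U_X = 5.5, p = 0.099576, reject H0 at alpha = 0.1.


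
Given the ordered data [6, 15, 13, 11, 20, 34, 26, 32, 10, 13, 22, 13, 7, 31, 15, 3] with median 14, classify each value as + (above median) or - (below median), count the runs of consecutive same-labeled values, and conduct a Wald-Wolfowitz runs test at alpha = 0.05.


Step 1: Compute median = 14; label A = above, B = below.
Labels in order: BABBAAAABBABBAAB  (n_A = 8, n_B = 8)
Step 2: Count runs R = 9.
Step 3: Under H0 (random ordering), E[R] = 2*n_A*n_B/(n_A+n_B) + 1 = 2*8*8/16 + 1 = 9.0000.
        Var[R] = 2*n_A*n_B*(2*n_A*n_B - n_A - n_B) / ((n_A+n_B)^2 * (n_A+n_B-1)) = 14336/3840 = 3.7333.
        SD[R] = 1.9322.
Step 4: R = E[R], so z = 0 with no continuity correction.
Step 5: Two-sided p-value via normal approximation = 2*(1 - Phi(|z|)) = 1.000000.
Step 6: alpha = 0.05. fail to reject H0.

R = 9, z = 0.0000, p = 1.000000, fail to reject H0.


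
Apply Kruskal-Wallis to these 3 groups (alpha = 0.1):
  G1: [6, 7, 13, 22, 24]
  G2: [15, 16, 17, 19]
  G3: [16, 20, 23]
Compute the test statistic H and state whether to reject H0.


Step 1: Combine all N = 12 observations and assign midranks.
sorted (value, group, rank): (6,G1,1), (7,G1,2), (13,G1,3), (15,G2,4), (16,G2,5.5), (16,G3,5.5), (17,G2,7), (19,G2,8), (20,G3,9), (22,G1,10), (23,G3,11), (24,G1,12)
Step 2: Sum ranks within each group.
R_1 = 28 (n_1 = 5)
R_2 = 24.5 (n_2 = 4)
R_3 = 25.5 (n_3 = 3)
Step 3: H = 12/(N(N+1)) * sum(R_i^2/n_i) - 3(N+1)
     = 12/(12*13) * (28^2/5 + 24.5^2/4 + 25.5^2/3) - 3*13
     = 0.076923 * 523.612 - 39
     = 1.277885.
Step 4: Ties present; correction factor C = 1 - 6/(12^3 - 12) = 0.996503. Corrected H = 1.277885 / 0.996503 = 1.282368.
Step 5: Under H0, H ~ chi^2(2); p-value = 0.526668.
Step 6: alpha = 0.1. fail to reject H0.

H = 1.2824, df = 2, p = 0.526668, fail to reject H0.


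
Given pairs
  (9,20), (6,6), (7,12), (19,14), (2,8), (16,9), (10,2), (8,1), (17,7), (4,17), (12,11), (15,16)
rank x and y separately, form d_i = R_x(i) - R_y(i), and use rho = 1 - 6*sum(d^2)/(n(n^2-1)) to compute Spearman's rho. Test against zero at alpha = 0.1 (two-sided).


Step 1: Rank x and y separately (midranks; no ties here).
rank(x): 9->6, 6->3, 7->4, 19->12, 2->1, 16->10, 10->7, 8->5, 17->11, 4->2, 12->8, 15->9
rank(y): 20->12, 6->3, 12->8, 14->9, 8->5, 9->6, 2->2, 1->1, 7->4, 17->11, 11->7, 16->10
Step 2: d_i = R_x(i) - R_y(i); compute d_i^2.
  (6-12)^2=36, (3-3)^2=0, (4-8)^2=16, (12-9)^2=9, (1-5)^2=16, (10-6)^2=16, (7-2)^2=25, (5-1)^2=16, (11-4)^2=49, (2-11)^2=81, (8-7)^2=1, (9-10)^2=1
sum(d^2) = 266.
Step 3: rho = 1 - 6*266 / (12*(12^2 - 1)) = 1 - 1596/1716 = 0.069930.
Step 4: Under H0, t = rho * sqrt((n-2)/(1-rho^2)) = 0.2217 ~ t(10).
Step 5: Two-sided p-value from the t-distribution with 10 df = 0.829024.
Step 6: alpha = 0.1. fail to reject H0.

rho = 0.0699, p = 0.829024, fail to reject H0 at alpha = 0.1.


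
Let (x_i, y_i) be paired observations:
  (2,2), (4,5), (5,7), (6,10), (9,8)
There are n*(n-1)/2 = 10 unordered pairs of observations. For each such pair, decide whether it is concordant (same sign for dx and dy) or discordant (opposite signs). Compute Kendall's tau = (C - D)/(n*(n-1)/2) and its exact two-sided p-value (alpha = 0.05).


Step 1: Enumerate the 10 unordered pairs (i,j) with i<j and classify each by sign(x_j-x_i) * sign(y_j-y_i).
  (1,2):dx=+2,dy=+3->C; (1,3):dx=+3,dy=+5->C; (1,4):dx=+4,dy=+8->C; (1,5):dx=+7,dy=+6->C
  (2,3):dx=+1,dy=+2->C; (2,4):dx=+2,dy=+5->C; (2,5):dx=+5,dy=+3->C; (3,4):dx=+1,dy=+3->C
  (3,5):dx=+4,dy=+1->C; (4,5):dx=+3,dy=-2->D
Step 2: C = 9, D = 1, total pairs = 10.
Step 3: tau = (C - D)/(n(n-1)/2) = (9 - 1)/10 = 0.800000.
Step 4: Exact two-sided p-value (enumerate n! = 120 permutations of y under H0): p = 0.083333.
Step 5: alpha = 0.05. fail to reject H0.

tau_b = 0.8000 (C=9, D=1), p = 0.083333, fail to reject H0.


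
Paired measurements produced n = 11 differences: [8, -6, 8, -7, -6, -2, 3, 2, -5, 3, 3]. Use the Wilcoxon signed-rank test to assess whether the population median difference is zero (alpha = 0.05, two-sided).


Step 1: Drop any zero differences (none here) and take |d_i|.
|d| = [8, 6, 8, 7, 6, 2, 3, 2, 5, 3, 3]
Step 2: Midrank |d_i| (ties get averaged ranks).
ranks: |8|->10.5, |6|->7.5, |8|->10.5, |7|->9, |6|->7.5, |2|->1.5, |3|->4, |2|->1.5, |5|->6, |3|->4, |3|->4
Step 3: Attach original signs; sum ranks with positive sign and with negative sign.
W+ = 10.5 + 10.5 + 4 + 1.5 + 4 + 4 = 34.5
W- = 7.5 + 9 + 7.5 + 1.5 + 6 = 31.5
(Check: W+ + W- = 66 should equal n(n+1)/2 = 66.)
Step 4: Test statistic W = min(W+, W-) = 31.5.
Step 5: Ties in |d|, so use the tie-corrected normal approximation.
        E[W] = n(n+1)/4 = 11*12/4 = 33.
        Tie groups: |d|=2 (t=2), |d|=3 (t=3), |d|=6 (t=2), |d|=8 (t=2); sum(t^3 - t) = 42.
        Var[W] = n(n+1)(2n+1)/24 - sum(t^3-t)/48 = 3036/24 - 42/48 = 125.625.
        z = (W - E[W]) / sqrt(Var[W]) = (31.5 - 33) / 11.2083 = -0.1338.
        Two-sided p = 2*Phi(z) = 0.893537.
Step 6: alpha = 0.05. fail to reject H0.

W+ = 34.5, W- = 31.5, W = min = 31.5, p = 0.893537, fail to reject H0.


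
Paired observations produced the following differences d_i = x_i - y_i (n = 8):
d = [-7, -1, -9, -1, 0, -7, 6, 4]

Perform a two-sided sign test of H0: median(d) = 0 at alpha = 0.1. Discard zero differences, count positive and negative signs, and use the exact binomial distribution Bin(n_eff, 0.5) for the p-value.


Step 1: Discard zero differences. Original n = 8; n_eff = number of nonzero differences = 7.
Nonzero differences (with sign): -7, -1, -9, -1, -7, +6, +4
Step 2: Count signs: positive = 2, negative = 5.
Step 3: Under H0: P(positive) = 0.5, so the number of positives S ~ Bin(7, 0.5).
Step 4: Two-sided exact p-value = sum of Bin(7,0.5) probabilities at or below the observed probability = 0.453125.
Step 5: alpha = 0.1. fail to reject H0.

n_eff = 7, pos = 2, neg = 5, p = 0.453125, fail to reject H0.


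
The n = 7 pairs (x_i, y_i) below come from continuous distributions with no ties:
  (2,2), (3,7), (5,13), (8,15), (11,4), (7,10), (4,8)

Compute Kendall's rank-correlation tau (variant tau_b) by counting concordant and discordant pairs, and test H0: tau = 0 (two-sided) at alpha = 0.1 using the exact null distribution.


Step 1: Enumerate the 21 unordered pairs (i,j) with i<j and classify each by sign(x_j-x_i) * sign(y_j-y_i).
  (1,2):dx=+1,dy=+5->C; (1,3):dx=+3,dy=+11->C; (1,4):dx=+6,dy=+13->C; (1,5):dx=+9,dy=+2->C
  (1,6):dx=+5,dy=+8->C; (1,7):dx=+2,dy=+6->C; (2,3):dx=+2,dy=+6->C; (2,4):dx=+5,dy=+8->C
  (2,5):dx=+8,dy=-3->D; (2,6):dx=+4,dy=+3->C; (2,7):dx=+1,dy=+1->C; (3,4):dx=+3,dy=+2->C
  (3,5):dx=+6,dy=-9->D; (3,6):dx=+2,dy=-3->D; (3,7):dx=-1,dy=-5->C; (4,5):dx=+3,dy=-11->D
  (4,6):dx=-1,dy=-5->C; (4,7):dx=-4,dy=-7->C; (5,6):dx=-4,dy=+6->D; (5,7):dx=-7,dy=+4->D
  (6,7):dx=-3,dy=-2->C
Step 2: C = 15, D = 6, total pairs = 21.
Step 3: tau = (C - D)/(n(n-1)/2) = (15 - 6)/21 = 0.428571.
Step 4: Exact two-sided p-value (enumerate n! = 5040 permutations of y under H0): p = 0.238889.
Step 5: alpha = 0.1. fail to reject H0.

tau_b = 0.4286 (C=15, D=6), p = 0.238889, fail to reject H0.


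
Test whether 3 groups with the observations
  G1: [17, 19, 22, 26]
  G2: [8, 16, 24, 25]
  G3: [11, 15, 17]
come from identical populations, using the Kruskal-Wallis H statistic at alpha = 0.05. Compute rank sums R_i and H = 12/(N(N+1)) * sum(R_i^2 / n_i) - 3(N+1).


Step 1: Combine all N = 11 observations and assign midranks.
sorted (value, group, rank): (8,G2,1), (11,G3,2), (15,G3,3), (16,G2,4), (17,G1,5.5), (17,G3,5.5), (19,G1,7), (22,G1,8), (24,G2,9), (25,G2,10), (26,G1,11)
Step 2: Sum ranks within each group.
R_1 = 31.5 (n_1 = 4)
R_2 = 24 (n_2 = 4)
R_3 = 10.5 (n_3 = 3)
Step 3: H = 12/(N(N+1)) * sum(R_i^2/n_i) - 3(N+1)
     = 12/(11*12) * (31.5^2/4 + 24^2/4 + 10.5^2/3) - 3*12
     = 0.090909 * 428.812 - 36
     = 2.982955.
Step 4: Ties present; correction factor C = 1 - 6/(11^3 - 11) = 0.995455. Corrected H = 2.982955 / 0.995455 = 2.996575.
Step 5: Under H0, H ~ chi^2(2); p-value = 0.223513.
Step 6: alpha = 0.05. fail to reject H0.

H = 2.9966, df = 2, p = 0.223513, fail to reject H0.


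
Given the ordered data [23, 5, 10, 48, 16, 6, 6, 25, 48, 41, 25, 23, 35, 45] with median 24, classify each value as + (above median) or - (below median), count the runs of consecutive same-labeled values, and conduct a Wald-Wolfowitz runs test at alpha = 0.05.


Step 1: Compute median = 24; label A = above, B = below.
Labels in order: BBBABBBAAAABAA  (n_A = 7, n_B = 7)
Step 2: Count runs R = 6.
Step 3: Under H0 (random ordering), E[R] = 2*n_A*n_B/(n_A+n_B) + 1 = 2*7*7/14 + 1 = 8.0000.
        Var[R] = 2*n_A*n_B*(2*n_A*n_B - n_A - n_B) / ((n_A+n_B)^2 * (n_A+n_B-1)) = 8232/2548 = 3.2308.
        SD[R] = 1.7974.
Step 4: Continuity-corrected z = (R + 0.5 - E[R]) / SD[R] = (6 + 0.5 - 8.0000) / 1.7974 = -0.8345.
Step 5: Two-sided p-value via normal approximation = 2*(1 - Phi(|z|)) = 0.403986.
Step 6: alpha = 0.05. fail to reject H0.

R = 6, z = -0.8345, p = 0.403986, fail to reject H0.


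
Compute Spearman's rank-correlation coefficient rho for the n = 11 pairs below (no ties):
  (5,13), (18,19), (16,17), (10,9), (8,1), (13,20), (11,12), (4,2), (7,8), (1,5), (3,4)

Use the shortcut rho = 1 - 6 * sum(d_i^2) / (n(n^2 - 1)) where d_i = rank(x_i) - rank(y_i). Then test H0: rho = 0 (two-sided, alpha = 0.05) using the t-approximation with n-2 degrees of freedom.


Step 1: Rank x and y separately (midranks; no ties here).
rank(x): 5->4, 18->11, 16->10, 10->7, 8->6, 13->9, 11->8, 4->3, 7->5, 1->1, 3->2
rank(y): 13->8, 19->10, 17->9, 9->6, 1->1, 20->11, 12->7, 2->2, 8->5, 5->4, 4->3
Step 2: d_i = R_x(i) - R_y(i); compute d_i^2.
  (4-8)^2=16, (11-10)^2=1, (10-9)^2=1, (7-6)^2=1, (6-1)^2=25, (9-11)^2=4, (8-7)^2=1, (3-2)^2=1, (5-5)^2=0, (1-4)^2=9, (2-3)^2=1
sum(d^2) = 60.
Step 3: rho = 1 - 6*60 / (11*(11^2 - 1)) = 1 - 360/1320 = 0.727273.
Step 4: Under H0, t = rho * sqrt((n-2)/(1-rho^2)) = 3.1789 ~ t(9).
Step 5: Two-sided p-value from the t-distribution with 9 df = 0.011205.
Step 6: alpha = 0.05. reject H0.

rho = 0.7273, p = 0.011205, reject H0 at alpha = 0.05.


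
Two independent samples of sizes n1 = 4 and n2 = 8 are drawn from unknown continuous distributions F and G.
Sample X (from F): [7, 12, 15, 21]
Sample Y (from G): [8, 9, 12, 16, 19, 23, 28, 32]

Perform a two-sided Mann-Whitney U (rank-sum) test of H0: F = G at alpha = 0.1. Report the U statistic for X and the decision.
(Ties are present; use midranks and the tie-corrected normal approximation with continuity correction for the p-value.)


Step 1: Combine and sort all 12 observations; assign midranks.
sorted (value, group): (7,X), (8,Y), (9,Y), (12,X), (12,Y), (15,X), (16,Y), (19,Y), (21,X), (23,Y), (28,Y), (32,Y)
ranks: 7->1, 8->2, 9->3, 12->4.5, 12->4.5, 15->6, 16->7, 19->8, 21->9, 23->10, 28->11, 32->12
Step 2: Rank sum for X: R1 = 1 + 4.5 + 6 + 9 = 20.5.
Step 3: U_X = R1 - n1(n1+1)/2 = 20.5 - 4*5/2 = 20.5 - 10 = 10.5.
       U_Y = n1*n2 - U_X = 32 - 10.5 = 21.5.
Step 4: Ties are present, so use the tie-corrected normal approximation (with continuity correction) for the p-value.
Step 5: p-value = 0.394938; compare to alpha = 0.1. fail to reject H0.

U_X = 10.5, p = 0.394938, fail to reject H0 at alpha = 0.1.


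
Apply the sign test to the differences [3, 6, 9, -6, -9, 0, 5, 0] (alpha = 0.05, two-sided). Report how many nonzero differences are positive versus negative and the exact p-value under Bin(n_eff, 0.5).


Step 1: Discard zero differences. Original n = 8; n_eff = number of nonzero differences = 6.
Nonzero differences (with sign): +3, +6, +9, -6, -9, +5
Step 2: Count signs: positive = 4, negative = 2.
Step 3: Under H0: P(positive) = 0.5, so the number of positives S ~ Bin(6, 0.5).
Step 4: Two-sided exact p-value = sum of Bin(6,0.5) probabilities at or below the observed probability = 0.687500.
Step 5: alpha = 0.05. fail to reject H0.

n_eff = 6, pos = 4, neg = 2, p = 0.687500, fail to reject H0.


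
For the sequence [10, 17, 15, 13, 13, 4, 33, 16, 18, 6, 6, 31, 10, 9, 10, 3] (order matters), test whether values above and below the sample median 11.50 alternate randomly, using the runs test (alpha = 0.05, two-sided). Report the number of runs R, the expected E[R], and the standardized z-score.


Step 1: Compute median = 11.50; label A = above, B = below.
Labels in order: BAAAABAAABBABBBB  (n_A = 8, n_B = 8)
Step 2: Count runs R = 7.
Step 3: Under H0 (random ordering), E[R] = 2*n_A*n_B/(n_A+n_B) + 1 = 2*8*8/16 + 1 = 9.0000.
        Var[R] = 2*n_A*n_B*(2*n_A*n_B - n_A - n_B) / ((n_A+n_B)^2 * (n_A+n_B-1)) = 14336/3840 = 3.7333.
        SD[R] = 1.9322.
Step 4: Continuity-corrected z = (R + 0.5 - E[R]) / SD[R] = (7 + 0.5 - 9.0000) / 1.9322 = -0.7763.
Step 5: Two-sided p-value via normal approximation = 2*(1 - Phi(|z|)) = 0.437558.
Step 6: alpha = 0.05. fail to reject H0.

R = 7, z = -0.7763, p = 0.437558, fail to reject H0.


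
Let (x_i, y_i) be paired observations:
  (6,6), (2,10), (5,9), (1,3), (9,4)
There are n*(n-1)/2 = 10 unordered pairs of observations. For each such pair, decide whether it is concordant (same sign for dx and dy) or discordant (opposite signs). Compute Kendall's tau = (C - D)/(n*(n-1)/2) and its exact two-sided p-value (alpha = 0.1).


Step 1: Enumerate the 10 unordered pairs (i,j) with i<j and classify each by sign(x_j-x_i) * sign(y_j-y_i).
  (1,2):dx=-4,dy=+4->D; (1,3):dx=-1,dy=+3->D; (1,4):dx=-5,dy=-3->C; (1,5):dx=+3,dy=-2->D
  (2,3):dx=+3,dy=-1->D; (2,4):dx=-1,dy=-7->C; (2,5):dx=+7,dy=-6->D; (3,4):dx=-4,dy=-6->C
  (3,5):dx=+4,dy=-5->D; (4,5):dx=+8,dy=+1->C
Step 2: C = 4, D = 6, total pairs = 10.
Step 3: tau = (C - D)/(n(n-1)/2) = (4 - 6)/10 = -0.200000.
Step 4: Exact two-sided p-value (enumerate n! = 120 permutations of y under H0): p = 0.816667.
Step 5: alpha = 0.1. fail to reject H0.

tau_b = -0.2000 (C=4, D=6), p = 0.816667, fail to reject H0.


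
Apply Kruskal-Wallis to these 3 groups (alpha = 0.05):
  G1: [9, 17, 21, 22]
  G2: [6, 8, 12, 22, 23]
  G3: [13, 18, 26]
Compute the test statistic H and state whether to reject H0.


Step 1: Combine all N = 12 observations and assign midranks.
sorted (value, group, rank): (6,G2,1), (8,G2,2), (9,G1,3), (12,G2,4), (13,G3,5), (17,G1,6), (18,G3,7), (21,G1,8), (22,G1,9.5), (22,G2,9.5), (23,G2,11), (26,G3,12)
Step 2: Sum ranks within each group.
R_1 = 26.5 (n_1 = 4)
R_2 = 27.5 (n_2 = 5)
R_3 = 24 (n_3 = 3)
Step 3: H = 12/(N(N+1)) * sum(R_i^2/n_i) - 3(N+1)
     = 12/(12*13) * (26.5^2/4 + 27.5^2/5 + 24^2/3) - 3*13
     = 0.076923 * 518.812 - 39
     = 0.908654.
Step 4: Ties present; correction factor C = 1 - 6/(12^3 - 12) = 0.996503. Corrected H = 0.908654 / 0.996503 = 0.911842.
Step 5: Under H0, H ~ chi^2(2); p-value = 0.633864.
Step 6: alpha = 0.05. fail to reject H0.

H = 0.9118, df = 2, p = 0.633864, fail to reject H0.


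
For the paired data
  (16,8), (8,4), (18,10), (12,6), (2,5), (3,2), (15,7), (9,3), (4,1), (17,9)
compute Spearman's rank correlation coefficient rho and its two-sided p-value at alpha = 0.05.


Step 1: Rank x and y separately (midranks; no ties here).
rank(x): 16->8, 8->4, 18->10, 12->6, 2->1, 3->2, 15->7, 9->5, 4->3, 17->9
rank(y): 8->8, 4->4, 10->10, 6->6, 5->5, 2->2, 7->7, 3->3, 1->1, 9->9
Step 2: d_i = R_x(i) - R_y(i); compute d_i^2.
  (8-8)^2=0, (4-4)^2=0, (10-10)^2=0, (6-6)^2=0, (1-5)^2=16, (2-2)^2=0, (7-7)^2=0, (5-3)^2=4, (3-1)^2=4, (9-9)^2=0
sum(d^2) = 24.
Step 3: rho = 1 - 6*24 / (10*(10^2 - 1)) = 1 - 144/990 = 0.854545.
Step 4: Under H0, t = rho * sqrt((n-2)/(1-rho^2)) = 4.6537 ~ t(8).
Step 5: Two-sided p-value from the t-distribution with 8 df = 0.001637.
Step 6: alpha = 0.05. reject H0.

rho = 0.8545, p = 0.001637, reject H0 at alpha = 0.05.


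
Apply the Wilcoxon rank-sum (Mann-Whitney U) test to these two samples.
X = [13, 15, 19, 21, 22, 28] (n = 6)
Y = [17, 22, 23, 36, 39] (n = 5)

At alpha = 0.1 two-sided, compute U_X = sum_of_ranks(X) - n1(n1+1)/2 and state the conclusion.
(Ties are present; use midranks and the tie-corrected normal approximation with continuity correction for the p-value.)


Step 1: Combine and sort all 11 observations; assign midranks.
sorted (value, group): (13,X), (15,X), (17,Y), (19,X), (21,X), (22,X), (22,Y), (23,Y), (28,X), (36,Y), (39,Y)
ranks: 13->1, 15->2, 17->3, 19->4, 21->5, 22->6.5, 22->6.5, 23->8, 28->9, 36->10, 39->11
Step 2: Rank sum for X: R1 = 1 + 2 + 4 + 5 + 6.5 + 9 = 27.5.
Step 3: U_X = R1 - n1(n1+1)/2 = 27.5 - 6*7/2 = 27.5 - 21 = 6.5.
       U_Y = n1*n2 - U_X = 30 - 6.5 = 23.5.
Step 4: Ties are present, so use the tie-corrected normal approximation (with continuity correction) for the p-value.
Step 5: p-value = 0.143215; compare to alpha = 0.1. fail to reject H0.

U_X = 6.5, p = 0.143215, fail to reject H0 at alpha = 0.1.


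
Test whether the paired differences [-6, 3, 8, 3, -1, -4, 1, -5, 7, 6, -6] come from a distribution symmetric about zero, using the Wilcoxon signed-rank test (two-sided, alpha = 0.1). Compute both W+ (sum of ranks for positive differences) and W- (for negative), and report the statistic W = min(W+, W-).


Step 1: Drop any zero differences (none here) and take |d_i|.
|d| = [6, 3, 8, 3, 1, 4, 1, 5, 7, 6, 6]
Step 2: Midrank |d_i| (ties get averaged ranks).
ranks: |6|->8, |3|->3.5, |8|->11, |3|->3.5, |1|->1.5, |4|->5, |1|->1.5, |5|->6, |7|->10, |6|->8, |6|->8
Step 3: Attach original signs; sum ranks with positive sign and with negative sign.
W+ = 3.5 + 11 + 3.5 + 1.5 + 10 + 8 = 37.5
W- = 8 + 1.5 + 5 + 6 + 8 = 28.5
(Check: W+ + W- = 66 should equal n(n+1)/2 = 66.)
Step 4: Test statistic W = min(W+, W-) = 28.5.
Step 5: Ties in |d|, so use the tie-corrected normal approximation.
        E[W] = n(n+1)/4 = 11*12/4 = 33.
        Tie groups: |d|=1 (t=2), |d|=3 (t=2), |d|=6 (t=3); sum(t^3 - t) = 36.
        Var[W] = n(n+1)(2n+1)/24 - sum(t^3-t)/48 = 3036/24 - 36/48 = 125.75.
        z = (W - E[W]) / sqrt(Var[W]) = (28.5 - 33) / 11.2138 = -0.4013.
        Two-sided p = 2*Phi(z) = 0.688207.
Step 6: alpha = 0.1. fail to reject H0.

W+ = 37.5, W- = 28.5, W = min = 28.5, p = 0.688207, fail to reject H0.


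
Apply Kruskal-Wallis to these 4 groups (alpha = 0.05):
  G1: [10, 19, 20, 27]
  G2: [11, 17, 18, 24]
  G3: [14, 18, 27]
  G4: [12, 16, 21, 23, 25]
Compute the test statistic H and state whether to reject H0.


Step 1: Combine all N = 16 observations and assign midranks.
sorted (value, group, rank): (10,G1,1), (11,G2,2), (12,G4,3), (14,G3,4), (16,G4,5), (17,G2,6), (18,G2,7.5), (18,G3,7.5), (19,G1,9), (20,G1,10), (21,G4,11), (23,G4,12), (24,G2,13), (25,G4,14), (27,G1,15.5), (27,G3,15.5)
Step 2: Sum ranks within each group.
R_1 = 35.5 (n_1 = 4)
R_2 = 28.5 (n_2 = 4)
R_3 = 27 (n_3 = 3)
R_4 = 45 (n_4 = 5)
Step 3: H = 12/(N(N+1)) * sum(R_i^2/n_i) - 3(N+1)
     = 12/(16*17) * (35.5^2/4 + 28.5^2/4 + 27^2/3 + 45^2/5) - 3*17
     = 0.044118 * 1166.12 - 51
     = 0.446691.
Step 4: Ties present; correction factor C = 1 - 12/(16^3 - 16) = 0.997059. Corrected H = 0.446691 / 0.997059 = 0.448009.
Step 5: Under H0, H ~ chi^2(3); p-value = 0.930156.
Step 6: alpha = 0.05. fail to reject H0.

H = 0.4480, df = 3, p = 0.930156, fail to reject H0.


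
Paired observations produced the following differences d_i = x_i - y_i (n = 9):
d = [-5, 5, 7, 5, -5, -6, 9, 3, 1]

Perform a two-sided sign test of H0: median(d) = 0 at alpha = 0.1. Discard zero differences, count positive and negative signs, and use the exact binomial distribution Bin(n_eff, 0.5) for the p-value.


Step 1: Discard zero differences. Original n = 9; n_eff = number of nonzero differences = 9.
Nonzero differences (with sign): -5, +5, +7, +5, -5, -6, +9, +3, +1
Step 2: Count signs: positive = 6, negative = 3.
Step 3: Under H0: P(positive) = 0.5, so the number of positives S ~ Bin(9, 0.5).
Step 4: Two-sided exact p-value = sum of Bin(9,0.5) probabilities at or below the observed probability = 0.507812.
Step 5: alpha = 0.1. fail to reject H0.

n_eff = 9, pos = 6, neg = 3, p = 0.507812, fail to reject H0.
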